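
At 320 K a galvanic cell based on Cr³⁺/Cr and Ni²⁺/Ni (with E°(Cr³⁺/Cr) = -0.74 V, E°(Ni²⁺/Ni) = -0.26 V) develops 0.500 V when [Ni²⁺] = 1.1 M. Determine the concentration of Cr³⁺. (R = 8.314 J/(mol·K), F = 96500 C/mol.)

From the Nernst equation, ln Q = nF(E° − E)/RT = 6×96500×(0.48 − 0.500)/(8.314×320) = -4.353, so Q = 0.0129.
With Q = [Cr³⁺]^2/[Ni²⁺]^3 and the known concentrations, [Cr³⁺]^2 in the numerator gives [Cr³⁺] = 0.13 M.

0.13 M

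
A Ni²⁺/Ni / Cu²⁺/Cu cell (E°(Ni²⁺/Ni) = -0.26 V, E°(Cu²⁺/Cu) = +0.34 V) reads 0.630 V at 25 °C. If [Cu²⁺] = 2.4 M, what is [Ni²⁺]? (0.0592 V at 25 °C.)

From the Nernst equation, log Q = n(E° − E)/0.0592 = 2(0.60 − 0.630)/0.0592 = -1.014, so Q = 0.0969.
With Q = [Ni²⁺]/[Cu²⁺] and the known concentrations, [Ni²⁺] in the numerator gives [Ni²⁺] = 0.23 M.

0.23 M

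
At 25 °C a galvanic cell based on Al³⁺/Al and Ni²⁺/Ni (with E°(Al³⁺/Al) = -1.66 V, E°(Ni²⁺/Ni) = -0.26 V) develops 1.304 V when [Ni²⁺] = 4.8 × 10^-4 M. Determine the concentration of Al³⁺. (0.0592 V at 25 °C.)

From the Nernst equation, log Q = n(E° − E)/0.0592 = 6(1.40 − 1.304)/0.0592 = 9.730, so Q = 5.37 × 10^9.
With Q = [Al³⁺]^2/[Ni²⁺]^3 and the known concentrations, [Al³⁺]^2 in the numerator gives [Al³⁺] = 0.77 M.

0.77 M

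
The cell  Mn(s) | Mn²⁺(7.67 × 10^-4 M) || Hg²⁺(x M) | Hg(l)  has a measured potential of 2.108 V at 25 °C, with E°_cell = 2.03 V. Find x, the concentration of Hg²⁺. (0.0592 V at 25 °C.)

From the Nernst equation, log Q = n(E° − E)/0.0592 = 2(2.03 − 2.108)/0.0592 = -2.635, so Q = 0.00232.
With Q = [Mn²⁺]/[Hg²⁺] and the known concentrations, [Hg²⁺] in the denominator gives [Hg²⁺] = 0.33 M.

0.33 M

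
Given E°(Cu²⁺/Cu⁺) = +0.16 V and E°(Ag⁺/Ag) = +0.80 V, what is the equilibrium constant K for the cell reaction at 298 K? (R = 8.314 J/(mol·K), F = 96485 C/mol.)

E°_cell = +0.80 − (+0.16) = 0.64 V, with n = 1 electron transferred.
At equilibrium E = 0, so the Nernst equation gives ln K = nFE°/RT = (1)(96485)(0.64)/((8.314)(298)) = 24.92.
K = e^24.92 = 6.7 × 10^10.

6.7 × 10^10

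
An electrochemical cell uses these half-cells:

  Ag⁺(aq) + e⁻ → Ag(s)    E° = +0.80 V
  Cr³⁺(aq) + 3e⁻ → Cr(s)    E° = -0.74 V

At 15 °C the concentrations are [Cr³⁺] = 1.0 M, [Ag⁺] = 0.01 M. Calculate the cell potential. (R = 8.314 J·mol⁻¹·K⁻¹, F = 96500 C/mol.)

1.43 V

The Ag⁺/Ag couple has the higher reduction potential and acts as the cathode, so E°_cell = +0.80 − (-0.74) = 1.54 V.
Balancing electrons gives n = 3; the reaction quotient is Q = [Cr³⁺]/[Ag⁺]^3 = 1 × 10^6.
E = E° − (RT/nF) ln Q = 1.54 − (8.314×288)/(3×96500) × (13.816) = 1.540 − 0.114 = 1.426 V.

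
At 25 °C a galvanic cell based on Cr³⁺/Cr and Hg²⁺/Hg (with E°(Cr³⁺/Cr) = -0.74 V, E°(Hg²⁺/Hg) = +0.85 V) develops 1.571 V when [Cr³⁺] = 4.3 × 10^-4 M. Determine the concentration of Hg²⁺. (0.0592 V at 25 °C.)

From the Nernst equation, log Q = n(E° − E)/0.0592 = 6(1.59 − 1.571)/0.0592 = 1.926, so Q = 84.3.
With Q = [Cr³⁺]^2/[Hg²⁺]^3 and the known concentrations, [Hg²⁺]^3 in the denominator gives [Hg²⁺] = 0.0013 M.

0.0013 M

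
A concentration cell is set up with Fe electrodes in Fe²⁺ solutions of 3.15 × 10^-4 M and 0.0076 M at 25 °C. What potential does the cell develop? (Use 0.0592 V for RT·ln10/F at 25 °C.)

0.041 V

Both half-cells are Fe²⁺/Fe, so E°_cell = 0. The concentrated side is the cathode; the cell reaction moves Fe²⁺ from high to low concentration with n = 2.
Q = [Fe²⁺]_dilute/[Fe²⁺]_conc = 3.15 × 10^-4/0.0076 = 0.0414.
E = 0 − (0.0592/2) log Q = −(0.0592/2)(-1.383) = 0.0409 V.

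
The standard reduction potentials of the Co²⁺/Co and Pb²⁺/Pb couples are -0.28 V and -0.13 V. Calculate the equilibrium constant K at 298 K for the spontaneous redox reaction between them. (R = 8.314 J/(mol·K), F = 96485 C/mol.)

E°_cell = -0.13 − (-0.28) = 0.15 V, with n = 2 electrons transferred.
At equilibrium E = 0, so the Nernst equation gives ln K = nFE°/RT = (2)(96485)(0.15)/((8.314)(298)) = 11.68.
K = e^11.68 = 1.2 × 10^5.

1.2 × 10^5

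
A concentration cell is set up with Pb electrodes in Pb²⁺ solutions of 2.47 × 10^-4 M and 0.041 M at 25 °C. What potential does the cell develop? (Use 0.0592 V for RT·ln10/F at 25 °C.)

0.066 V

Both half-cells are Pb²⁺/Pb, so E°_cell = 0. The concentrated side is the cathode; the cell reaction moves Pb²⁺ from high to low concentration with n = 2.
Q = [Pb²⁺]_dilute/[Pb²⁺]_conc = 2.47 × 10^-4/0.041 = 0.00602.
E = 0 − (0.0592/2) log Q = −(0.0592/2)(-2.220) = 0.0657 V.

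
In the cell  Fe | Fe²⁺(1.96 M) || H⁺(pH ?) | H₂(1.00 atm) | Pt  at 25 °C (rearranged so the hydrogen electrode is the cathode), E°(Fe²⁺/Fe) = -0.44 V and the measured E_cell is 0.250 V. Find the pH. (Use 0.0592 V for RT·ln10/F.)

E°_cell = 0.44 V and n = 2.
log Q = n(E° − E)/0.0592 = 2×(0.44 − 0.250)/0.0592 = 6.419.
With Q = [Fe²⁺]·P(H₂) / [H⁺]^2, solving for [H⁺] gives log[H⁺] = -3.063, so pH = 3.06.

pH = 3.06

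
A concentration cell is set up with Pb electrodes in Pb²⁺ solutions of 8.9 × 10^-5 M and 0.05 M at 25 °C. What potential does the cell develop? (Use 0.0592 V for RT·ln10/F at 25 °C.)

0.081 V

Both half-cells are Pb²⁺/Pb, so E°_cell = 0. The concentrated side is the cathode; the cell reaction moves Pb²⁺ from high to low concentration with n = 2.
Q = [Pb²⁺]_dilute/[Pb²⁺]_conc = 8.9 × 10^-5/0.05 = 0.00178.
E = 0 − (0.0592/2) log Q = −(0.0592/2)(-2.750) = 0.0814 V.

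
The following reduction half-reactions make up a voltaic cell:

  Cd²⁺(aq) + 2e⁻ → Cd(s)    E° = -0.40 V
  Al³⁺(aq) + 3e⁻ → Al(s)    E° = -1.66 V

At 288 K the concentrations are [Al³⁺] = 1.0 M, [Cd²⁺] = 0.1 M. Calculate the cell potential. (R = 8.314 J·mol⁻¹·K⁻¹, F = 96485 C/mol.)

1.23 V

The Cd²⁺/Cd couple has the higher reduction potential and acts as the cathode, so E°_cell = -0.40 − (-1.66) = 1.26 V.
Balancing electrons gives n = 6; the reaction quotient is Q = [Al³⁺]^2/[Cd²⁺]^3 = 1000.
E = E° − (RT/nF) ln Q = 1.26 − (8.314×288)/(6×96485) × (6.908) = 1.260 − 0.029 = 1.231 V.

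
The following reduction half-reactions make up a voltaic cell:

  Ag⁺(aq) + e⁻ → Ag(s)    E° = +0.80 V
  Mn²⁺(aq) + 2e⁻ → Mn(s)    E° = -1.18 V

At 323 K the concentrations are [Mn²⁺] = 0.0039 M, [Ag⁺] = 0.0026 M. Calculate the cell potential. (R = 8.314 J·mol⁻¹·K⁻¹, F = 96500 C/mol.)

The Ag⁺/Ag couple has the higher reduction potential and acts as the cathode, so E°_cell = +0.80 − (-1.18) = 1.98 V.
Balancing electrons gives n = 2; the reaction quotient is Q = [Mn²⁺]/[Ag⁺]^2 = 577.
E = E° − (RT/nF) ln Q = 1.98 − (8.314×323)/(2×96500) × (6.358) = 1.980 − 0.088 = 1.892 V.

1.89 V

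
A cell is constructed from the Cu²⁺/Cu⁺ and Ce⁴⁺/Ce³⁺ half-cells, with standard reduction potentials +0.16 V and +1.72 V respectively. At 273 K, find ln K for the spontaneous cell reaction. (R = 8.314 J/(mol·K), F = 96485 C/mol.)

E°_cell = +1.72 − (+0.16) = 1.56 V, with n = 1 electron transferred.
At equilibrium E = 0, so the Nernst equation gives ln K = nFE°/RT = (1)(96485)(1.56)/((8.314)(273)) = 66.31.

ln K = 66.3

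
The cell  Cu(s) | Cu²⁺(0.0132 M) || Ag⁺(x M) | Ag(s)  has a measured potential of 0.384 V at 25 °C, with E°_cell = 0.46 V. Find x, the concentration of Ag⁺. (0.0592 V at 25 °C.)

0.006 M

From the Nernst equation, log Q = n(E° − E)/0.0592 = 2(0.46 − 0.384)/0.0592 = 2.568, so Q = 369.
With Q = [Cu²⁺]/[Ag⁺]^2 and the known concentrations, [Ag⁺]^2 in the denominator gives [Ag⁺] = 0.006 M.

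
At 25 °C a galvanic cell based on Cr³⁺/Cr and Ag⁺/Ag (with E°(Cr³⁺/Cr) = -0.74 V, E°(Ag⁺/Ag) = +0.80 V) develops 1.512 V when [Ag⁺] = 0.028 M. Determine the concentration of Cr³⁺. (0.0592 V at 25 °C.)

5.8 × 10^-4 M

From the Nernst equation, log Q = n(E° − E)/0.0592 = 3(1.54 − 1.512)/0.0592 = 1.419, so Q = 26.2.
With Q = [Cr³⁺]/[Ag⁺]^3 and the known concentrations, [Cr³⁺] in the numerator gives [Cr³⁺] = 5.8 × 10^-4 M.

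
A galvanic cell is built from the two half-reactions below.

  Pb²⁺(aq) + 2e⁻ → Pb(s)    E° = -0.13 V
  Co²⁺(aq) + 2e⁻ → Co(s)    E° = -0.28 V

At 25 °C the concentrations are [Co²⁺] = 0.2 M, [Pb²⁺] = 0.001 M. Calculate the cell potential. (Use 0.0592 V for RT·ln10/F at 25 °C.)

The Pb²⁺/Pb couple has the higher reduction potential and acts as the cathode, so E°_cell = -0.13 − (-0.28) = 0.15 V.
Balancing electrons gives n = 2; the reaction quotient is Q = [Co²⁺]/[Pb²⁺] = 200.
At 25 °C, E = E° − (0.0592/n) log Q = 0.15 − (0.0592/2)(2.301) = 0.150 − 0.068 = 0.082 V.

0.082 V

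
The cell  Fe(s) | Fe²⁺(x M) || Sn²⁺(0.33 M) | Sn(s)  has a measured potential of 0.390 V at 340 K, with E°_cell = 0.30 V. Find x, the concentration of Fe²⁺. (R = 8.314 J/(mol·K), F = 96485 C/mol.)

7.1 × 10^-4 M

From the Nernst equation, ln Q = nF(E° − E)/RT = 2×96485×(0.30 − 0.390)/(8.314×340) = -6.144, so Q = 0.00215.
With Q = [Fe²⁺]/[Sn²⁺] and the known concentrations, [Fe²⁺] in the numerator gives [Fe²⁺] = 7.1 × 10^-4 M.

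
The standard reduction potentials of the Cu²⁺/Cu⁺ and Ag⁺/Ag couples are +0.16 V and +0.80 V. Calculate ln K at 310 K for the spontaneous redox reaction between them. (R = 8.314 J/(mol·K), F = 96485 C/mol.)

E°_cell = +0.80 − (+0.16) = 0.64 V, with n = 1 electron transferred.
At equilibrium E = 0, so the Nernst equation gives ln K = nFE°/RT = (1)(96485)(0.64)/((8.314)(310)) = 23.96.

ln K = 24.0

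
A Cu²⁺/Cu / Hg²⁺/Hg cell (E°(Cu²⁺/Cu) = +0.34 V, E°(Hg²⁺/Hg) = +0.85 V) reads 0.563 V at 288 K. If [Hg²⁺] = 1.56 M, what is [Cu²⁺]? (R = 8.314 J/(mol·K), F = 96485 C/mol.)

From the Nernst equation, ln Q = nF(E° − E)/RT = 2×96485×(0.51 − 0.563)/(8.314×288) = -4.271, so Q = 0.0140.
With Q = [Cu²⁺]/[Hg²⁺] and the known concentrations, [Cu²⁺] in the numerator gives [Cu²⁺] = 0.022 M.

0.022 M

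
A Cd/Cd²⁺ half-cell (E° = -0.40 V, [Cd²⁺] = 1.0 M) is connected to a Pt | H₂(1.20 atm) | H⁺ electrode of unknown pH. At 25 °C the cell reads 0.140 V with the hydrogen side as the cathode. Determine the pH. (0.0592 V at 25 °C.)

pH = 4.35

E°_cell = 0.40 V and n = 2.
log Q = n(E° − E)/0.0592 = 2×(0.40 − 0.140)/0.0592 = 8.784.
With Q = [Cd²⁺]·P(H₂) / [H⁺]^2, solving for [H⁺] gives log[H⁺] = -4.352, so pH = 4.35.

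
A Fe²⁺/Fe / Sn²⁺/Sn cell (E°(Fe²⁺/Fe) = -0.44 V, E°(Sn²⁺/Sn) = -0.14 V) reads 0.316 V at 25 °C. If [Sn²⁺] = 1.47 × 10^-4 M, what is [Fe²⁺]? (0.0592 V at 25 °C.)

4.2 × 10^-5 M

From the Nernst equation, log Q = n(E° − E)/0.0592 = 2(0.30 − 0.316)/0.0592 = -0.541, so Q = 0.288.
With Q = [Fe²⁺]/[Sn²⁺] and the known concentrations, [Fe²⁺] in the numerator gives [Fe²⁺] = 4.2 × 10^-5 M.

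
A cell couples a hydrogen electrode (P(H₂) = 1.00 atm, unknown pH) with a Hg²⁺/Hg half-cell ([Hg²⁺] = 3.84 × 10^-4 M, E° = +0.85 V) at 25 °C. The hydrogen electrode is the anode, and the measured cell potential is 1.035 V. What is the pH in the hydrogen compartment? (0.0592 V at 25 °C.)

pH = 4.83

E°_cell = 0.85 V and n = 2.
log Q = n(E° − E)/0.0592 = 2×(0.85 − 1.035)/0.0592 = -6.250.
With Q = [H⁺]^2 / ([Hg²⁺]·P(H₂)), solving for [H⁺] gives log[H⁺] = -4.833, so pH = 4.83.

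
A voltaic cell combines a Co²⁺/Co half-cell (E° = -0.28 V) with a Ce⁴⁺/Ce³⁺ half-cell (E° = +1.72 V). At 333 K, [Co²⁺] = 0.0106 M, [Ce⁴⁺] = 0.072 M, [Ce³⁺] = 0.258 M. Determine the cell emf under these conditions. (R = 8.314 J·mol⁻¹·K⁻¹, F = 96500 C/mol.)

2.03 V

The Ce⁴⁺/Ce³⁺ couple has the higher reduction potential and acts as the cathode, so E°_cell = +1.72 − (-0.28) = 2.00 V.
Balancing electrons gives n = 2; the reaction quotient is Q = [Co²⁺]·[Ce³⁺]^2/[Ce⁴⁺]^2 = 0.136.
E = E° − (RT/nF) ln Q = 2.00 − (8.314×333)/(2×96500) × (-1.994) = 2.000 + 0.029 = 2.029 V.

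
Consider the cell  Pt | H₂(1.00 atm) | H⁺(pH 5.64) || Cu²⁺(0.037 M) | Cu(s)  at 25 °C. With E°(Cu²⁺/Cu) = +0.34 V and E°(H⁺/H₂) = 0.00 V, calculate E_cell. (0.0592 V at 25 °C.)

0.63 V

The Cu²⁺/Cu couple is the cathode, so E°_cell = 0.34 V; n = 2.
[H⁺] = 10^(−5.64) = 2.3 × 10^-6 M, and Q = [H⁺]^2 / ([Cu²⁺]·P(H₂)) = 1.42 × 10^-10.
E = E° − (0.0592/2) log Q = 0.34 − (0.0592/2)(-9.848) = 0.632 V.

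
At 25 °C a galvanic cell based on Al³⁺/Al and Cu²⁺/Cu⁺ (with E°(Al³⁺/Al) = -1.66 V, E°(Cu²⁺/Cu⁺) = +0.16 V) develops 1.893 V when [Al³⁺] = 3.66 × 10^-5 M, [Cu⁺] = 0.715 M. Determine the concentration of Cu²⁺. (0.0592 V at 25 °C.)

0.41 M

From the Nernst equation, log Q = n(E° − E)/0.0592 = 3(1.82 − 1.893)/0.0592 = -3.699, so Q = 2 × 10^-4.
With Q = [Al³⁺]·[Cu⁺]^3/[Cu²⁺]^3 and the known concentrations, [Cu²⁺]^3 in the denominator gives [Cu²⁺] = 0.41 M.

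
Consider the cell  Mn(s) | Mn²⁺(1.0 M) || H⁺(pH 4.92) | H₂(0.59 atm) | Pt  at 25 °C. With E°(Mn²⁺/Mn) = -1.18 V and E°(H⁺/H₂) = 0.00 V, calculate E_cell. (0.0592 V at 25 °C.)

The hydrogen couple is the cathode, so E°_cell = 1.18 V; n = 2.
[H⁺] = 10^(−4.92) = 1.2 × 10^-5 M, and Q = [Mn²⁺]·P(H₂) / [H⁺]^2 = 4.08 × 10^9.
E = E° − (0.0592/2) log Q = 1.18 − (0.0592/2)(9.611) = 0.896 V.

0.90 V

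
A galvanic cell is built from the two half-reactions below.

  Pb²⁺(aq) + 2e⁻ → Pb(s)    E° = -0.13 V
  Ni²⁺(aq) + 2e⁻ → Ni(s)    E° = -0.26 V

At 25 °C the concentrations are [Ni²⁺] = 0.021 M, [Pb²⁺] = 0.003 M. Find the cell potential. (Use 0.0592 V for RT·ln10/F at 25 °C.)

0.105 V

The Pb²⁺/Pb couple has the higher reduction potential and acts as the cathode, so E°_cell = -0.13 − (-0.26) = 0.13 V.
Balancing electrons gives n = 2; the reaction quotient is Q = [Ni²⁺]/[Pb²⁺] = 7.00.
At 25 °C, E = E° − (0.0592/n) log Q = 0.13 − (0.0592/2)(0.845) = 0.130 − 0.025 = 0.105 V.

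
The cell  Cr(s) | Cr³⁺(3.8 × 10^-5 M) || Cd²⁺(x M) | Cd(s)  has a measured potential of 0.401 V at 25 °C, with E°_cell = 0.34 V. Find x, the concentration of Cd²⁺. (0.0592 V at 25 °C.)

0.13 M

From the Nernst equation, log Q = n(E° − E)/0.0592 = 6(0.34 − 0.401)/0.0592 = -6.182, so Q = 6.57 × 10^-7.
With Q = [Cr³⁺]^2/[Cd²⁺]^3 and the known concentrations, [Cd²⁺]^3 in the denominator gives [Cd²⁺] = 0.13 M.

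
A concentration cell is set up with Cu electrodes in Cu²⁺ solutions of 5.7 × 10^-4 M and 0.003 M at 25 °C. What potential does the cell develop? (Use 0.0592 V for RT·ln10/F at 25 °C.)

Both half-cells are Cu²⁺/Cu, so E°_cell = 0. The concentrated side is the cathode; the cell reaction moves Cu²⁺ from high to low concentration with n = 2.
Q = [Cu²⁺]_dilute/[Cu²⁺]_conc = 5.7 × 10^-4/0.003 = 0.190.
E = 0 − (0.0592/2) log Q = −(0.0592/2)(-0.721) = 0.0213 V.

0.021 V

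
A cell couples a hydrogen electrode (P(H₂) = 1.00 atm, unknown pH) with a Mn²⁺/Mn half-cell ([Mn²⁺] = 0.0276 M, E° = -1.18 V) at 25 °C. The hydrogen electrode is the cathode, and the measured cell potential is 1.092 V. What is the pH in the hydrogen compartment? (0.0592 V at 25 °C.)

E°_cell = 1.18 V and n = 2.
log Q = n(E° − E)/0.0592 = 2×(1.18 − 1.092)/0.0592 = 2.973.
With Q = [Mn²⁺]·P(H₂) / [H⁺]^2, solving for [H⁺] gives log[H⁺] = -2.266, so pH = 2.27.

pH = 2.27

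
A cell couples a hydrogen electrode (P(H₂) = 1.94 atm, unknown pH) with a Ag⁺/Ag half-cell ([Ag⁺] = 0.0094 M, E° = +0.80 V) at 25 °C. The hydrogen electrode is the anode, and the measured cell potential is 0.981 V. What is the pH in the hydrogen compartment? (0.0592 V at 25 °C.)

E°_cell = 0.80 V and n = 2.
log Q = n(E° − E)/0.0592 = 2×(0.80 − 0.981)/0.0592 = -6.115.
With Q = [H⁺]^2 / ([Ag⁺]^2·P(H₂)), solving for [H⁺] gives log[H⁺] = -4.940, so pH = 4.94.

pH = 4.94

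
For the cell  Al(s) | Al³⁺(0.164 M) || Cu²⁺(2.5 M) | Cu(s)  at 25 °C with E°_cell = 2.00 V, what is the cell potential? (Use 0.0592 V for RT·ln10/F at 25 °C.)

2.03 V

Balancing electrons gives n = 6; the reaction quotient is Q = [Al³⁺]^2/[Cu²⁺]^3 = 0.00172.
At 25 °C, E = E° − (0.0592/n) log Q = 2.00 − (0.0592/6)(-2.764) = 2.000 + 0.027 = 2.027 V.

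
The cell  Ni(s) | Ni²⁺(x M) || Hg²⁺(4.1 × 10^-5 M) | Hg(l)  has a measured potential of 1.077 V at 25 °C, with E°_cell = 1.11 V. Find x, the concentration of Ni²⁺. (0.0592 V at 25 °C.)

From the Nernst equation, log Q = n(E° − E)/0.0592 = 2(1.11 − 1.077)/0.0592 = 1.115, so Q = 13.0.
With Q = [Ni²⁺]/[Hg²⁺] and the known concentrations, [Ni²⁺] in the numerator gives [Ni²⁺] = 5.3 × 10^-4 M.

5.3 × 10^-4 M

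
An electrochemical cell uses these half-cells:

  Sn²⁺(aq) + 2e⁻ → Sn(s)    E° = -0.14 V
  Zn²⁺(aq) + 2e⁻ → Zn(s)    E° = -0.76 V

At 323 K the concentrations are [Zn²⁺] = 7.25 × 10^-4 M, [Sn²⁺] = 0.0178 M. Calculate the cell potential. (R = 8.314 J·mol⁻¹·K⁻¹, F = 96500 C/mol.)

The Sn²⁺/Sn couple has the higher reduction potential and acts as the cathode, so E°_cell = -0.14 − (-0.76) = 0.62 V.
Balancing electrons gives n = 2; the reaction quotient is Q = [Zn²⁺]/[Sn²⁺] = 0.0407.
E = E° − (RT/nF) ln Q = 0.62 − (8.314×323)/(2×96500) × (-3.201) = 0.620 + 0.045 = 0.665 V.

0.665 V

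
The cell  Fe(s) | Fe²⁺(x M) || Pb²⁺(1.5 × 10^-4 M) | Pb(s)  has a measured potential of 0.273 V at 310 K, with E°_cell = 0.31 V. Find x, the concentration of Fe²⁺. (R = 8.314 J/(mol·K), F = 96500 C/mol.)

0.0024 M

From the Nernst equation, ln Q = nF(E° − E)/RT = 2×96500×(0.31 − 0.273)/(8.314×310) = 2.771, so Q = 16.0.
With Q = [Fe²⁺]/[Pb²⁺] and the known concentrations, [Fe²⁺] in the numerator gives [Fe²⁺] = 0.0024 M.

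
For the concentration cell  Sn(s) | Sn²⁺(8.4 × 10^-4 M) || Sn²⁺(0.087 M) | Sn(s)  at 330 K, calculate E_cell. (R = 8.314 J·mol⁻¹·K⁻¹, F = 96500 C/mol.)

0.066 V

Both half-cells are Sn²⁺/Sn, so E°_cell = 0. The concentrated side is the cathode; the cell reaction moves Sn²⁺ from high to low concentration with n = 2.
Q = [Sn²⁺]_dilute/[Sn²⁺]_conc = 8.4 × 10^-4/0.087 = 0.00966.
E = 0 − (RT/nF) ln Q = −((8.314×330)/(2×96500))(-4.640) = 0.0660 V.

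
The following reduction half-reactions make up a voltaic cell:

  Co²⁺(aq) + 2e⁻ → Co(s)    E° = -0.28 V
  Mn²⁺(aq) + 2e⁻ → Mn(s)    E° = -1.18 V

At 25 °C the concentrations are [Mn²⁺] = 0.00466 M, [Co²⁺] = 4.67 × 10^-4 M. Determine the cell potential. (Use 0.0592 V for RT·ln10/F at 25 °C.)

The Co²⁺/Co couple has the higher reduction potential and acts as the cathode, so E°_cell = -0.28 − (-1.18) = 0.90 V.
Balancing electrons gives n = 2; the reaction quotient is Q = [Mn²⁺]/[Co²⁺] = 9.98.
At 25 °C, E = E° − (0.0592/n) log Q = 0.90 − (0.0592/2)(0.999) = 0.900 − 0.030 = 0.870 V.

0.870 V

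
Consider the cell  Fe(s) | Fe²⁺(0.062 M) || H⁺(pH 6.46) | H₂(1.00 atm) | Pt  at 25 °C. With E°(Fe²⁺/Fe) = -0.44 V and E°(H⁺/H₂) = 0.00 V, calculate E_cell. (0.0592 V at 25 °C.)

The hydrogen couple is the cathode, so E°_cell = 0.44 V; n = 2.
[H⁺] = 10^(−6.46) = 3.5 × 10^-7 M, and Q = [Fe²⁺]·P(H₂) / [H⁺]^2 = 5.16 × 10^11.
E = E° − (0.0592/2) log Q = 0.44 − (0.0592/2)(11.712) = 0.093 V.

0.093 V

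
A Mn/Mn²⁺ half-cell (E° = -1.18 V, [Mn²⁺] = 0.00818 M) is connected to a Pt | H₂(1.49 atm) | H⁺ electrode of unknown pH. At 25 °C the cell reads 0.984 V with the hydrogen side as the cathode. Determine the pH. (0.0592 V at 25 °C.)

E°_cell = 1.18 V and n = 2.
log Q = n(E° − E)/0.0592 = 2×(1.18 − 0.984)/0.0592 = 6.622.
With Q = [Mn²⁺]·P(H₂) / [H⁺]^2, solving for [H⁺] gives log[H⁺] = -4.268, so pH = 4.27.

pH = 4.27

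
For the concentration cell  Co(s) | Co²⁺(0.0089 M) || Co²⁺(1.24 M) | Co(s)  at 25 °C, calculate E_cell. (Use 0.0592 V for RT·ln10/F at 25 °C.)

Both half-cells are Co²⁺/Co, so E°_cell = 0. The concentrated side is the cathode; the cell reaction moves Co²⁺ from high to low concentration with n = 2.
Q = [Co²⁺]_dilute/[Co²⁺]_conc = 0.0089/1.24 = 0.00718.
E = 0 − (0.0592/2) log Q = −(0.0592/2)(-2.144) = 0.0635 V.

0.063 V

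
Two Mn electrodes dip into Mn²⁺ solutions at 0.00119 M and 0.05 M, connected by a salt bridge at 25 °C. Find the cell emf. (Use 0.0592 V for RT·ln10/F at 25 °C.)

0.048 V

Both half-cells are Mn²⁺/Mn, so E°_cell = 0. The concentrated side is the cathode; the cell reaction moves Mn²⁺ from high to low concentration with n = 2.
Q = [Mn²⁺]_dilute/[Mn²⁺]_conc = 0.00119/0.05 = 0.0238.
E = 0 − (0.0592/2) log Q = −(0.0592/2)(-1.623) = 0.0480 V.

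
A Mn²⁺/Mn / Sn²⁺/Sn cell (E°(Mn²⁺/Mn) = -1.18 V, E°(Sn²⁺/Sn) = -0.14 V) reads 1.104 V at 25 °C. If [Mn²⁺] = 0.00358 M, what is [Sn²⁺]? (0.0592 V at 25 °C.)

From the Nernst equation, log Q = n(E° − E)/0.0592 = 2(1.04 − 1.104)/0.0592 = -2.162, so Q = 0.00688.
With Q = [Mn²⁺]/[Sn²⁺] and the known concentrations, [Sn²⁺] in the denominator gives [Sn²⁺] = 0.52 M.

0.52 M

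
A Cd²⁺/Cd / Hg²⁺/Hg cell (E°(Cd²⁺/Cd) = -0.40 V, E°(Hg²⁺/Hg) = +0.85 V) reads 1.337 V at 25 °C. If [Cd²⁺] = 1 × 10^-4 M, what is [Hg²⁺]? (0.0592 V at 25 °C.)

From the Nernst equation, log Q = n(E° − E)/0.0592 = 2(1.25 − 1.337)/0.0592 = -2.939, so Q = 0.00115.
With Q = [Cd²⁺]/[Hg²⁺] and the known concentrations, [Hg²⁺] in the denominator gives [Hg²⁺] = 0.087 M.

0.087 M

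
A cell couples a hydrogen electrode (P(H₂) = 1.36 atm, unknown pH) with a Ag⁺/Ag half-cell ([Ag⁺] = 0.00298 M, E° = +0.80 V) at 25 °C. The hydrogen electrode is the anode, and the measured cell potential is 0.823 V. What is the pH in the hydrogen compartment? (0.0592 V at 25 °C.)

E°_cell = 0.80 V and n = 2.
log Q = n(E° − E)/0.0592 = 2×(0.80 − 0.823)/0.0592 = -0.777.
With Q = [H⁺]^2 / ([Ag⁺]^2·P(H₂)), solving for [H⁺] gives log[H⁺] = -2.848, so pH = 2.85.

pH = 2.85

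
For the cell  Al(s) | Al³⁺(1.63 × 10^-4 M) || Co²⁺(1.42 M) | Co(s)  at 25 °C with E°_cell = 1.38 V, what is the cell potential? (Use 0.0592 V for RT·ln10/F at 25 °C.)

Balancing electrons gives n = 6; the reaction quotient is Q = [Al³⁺]^2/[Co²⁺]^3 = 9.28 × 10^-9.
At 25 °C, E = E° − (0.0592/n) log Q = 1.38 − (0.0592/6)(-8.032) = 1.380 + 0.079 = 1.459 V.

1.46 V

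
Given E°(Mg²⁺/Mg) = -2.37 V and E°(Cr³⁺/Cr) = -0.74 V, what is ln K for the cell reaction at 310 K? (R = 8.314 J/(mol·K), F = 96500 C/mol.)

E°_cell = -0.74 − (-2.37) = 1.63 V, with n = 6 electrons transferred.
At equilibrium E = 0, so the Nernst equation gives ln K = nFE°/RT = (6)(96500)(1.63)/((8.314)(310)) = 366.18.

ln K = 366.2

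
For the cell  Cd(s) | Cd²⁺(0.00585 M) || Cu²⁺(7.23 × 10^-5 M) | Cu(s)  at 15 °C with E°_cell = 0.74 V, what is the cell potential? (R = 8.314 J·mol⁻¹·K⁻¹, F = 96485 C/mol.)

0.685 V

Balancing electrons gives n = 2; the reaction quotient is Q = [Cd²⁺]/[Cu²⁺] = 80.9.
E = E° − (RT/nF) ln Q = 0.74 − (8.314×288)/(2×96485) × (4.393) = 0.740 − 0.055 = 0.685 V.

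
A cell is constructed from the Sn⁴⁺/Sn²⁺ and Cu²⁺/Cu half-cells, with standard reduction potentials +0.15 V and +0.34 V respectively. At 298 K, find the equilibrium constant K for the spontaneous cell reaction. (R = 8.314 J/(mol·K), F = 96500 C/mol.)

2.7 × 10^6

E°_cell = +0.34 − (+0.15) = 0.19 V, with n = 2 electrons transferred.
At equilibrium E = 0, so the Nernst equation gives ln K = nFE°/RT = (2)(96500)(0.19)/((8.314)(298)) = 14.80.
K = e^14.80 = 2.7 × 10^6.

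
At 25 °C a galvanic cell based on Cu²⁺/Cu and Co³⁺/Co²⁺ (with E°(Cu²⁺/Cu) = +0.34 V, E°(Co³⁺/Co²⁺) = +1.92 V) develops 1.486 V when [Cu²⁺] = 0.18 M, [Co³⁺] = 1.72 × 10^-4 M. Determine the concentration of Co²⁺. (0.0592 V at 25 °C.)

From the Nernst equation, log Q = n(E° − E)/0.0592 = 2(1.58 − 1.486)/0.0592 = 3.176, so Q = 1500.
With Q = [Cu²⁺]·[Co²⁺]^2/[Co³⁺]^2 and the known concentrations, [Co²⁺]^2 in the numerator gives [Co²⁺] = 0.016 M.

0.016 M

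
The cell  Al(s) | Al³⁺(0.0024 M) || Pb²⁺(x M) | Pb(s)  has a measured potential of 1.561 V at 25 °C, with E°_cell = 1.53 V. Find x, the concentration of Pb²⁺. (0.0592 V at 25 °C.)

From the Nernst equation, log Q = n(E° − E)/0.0592 = 6(1.53 − 1.561)/0.0592 = -3.142, so Q = 7.21 × 10^-4.
With Q = [Al³⁺]^2/[Pb²⁺]^3 and the known concentrations, [Pb²⁺]^3 in the denominator gives [Pb²⁺] = 0.2 M.

0.2 M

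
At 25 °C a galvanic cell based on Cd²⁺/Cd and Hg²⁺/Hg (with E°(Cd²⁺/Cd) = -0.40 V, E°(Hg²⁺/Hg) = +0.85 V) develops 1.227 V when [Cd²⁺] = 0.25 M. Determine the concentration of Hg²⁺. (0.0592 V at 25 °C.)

0.042 M

From the Nernst equation, log Q = n(E° − E)/0.0592 = 2(1.25 − 1.227)/0.0592 = 0.777, so Q = 5.98.
With Q = [Cd²⁺]/[Hg²⁺] and the known concentrations, [Hg²⁺] in the denominator gives [Hg²⁺] = 0.042 M.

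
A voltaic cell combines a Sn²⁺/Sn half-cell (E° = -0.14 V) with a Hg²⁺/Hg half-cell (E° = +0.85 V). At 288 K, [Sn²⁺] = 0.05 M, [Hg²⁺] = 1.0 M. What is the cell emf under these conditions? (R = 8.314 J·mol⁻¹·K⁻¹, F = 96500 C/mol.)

The Hg²⁺/Hg couple has the higher reduction potential and acts as the cathode, so E°_cell = +0.85 − (-0.14) = 0.99 V.
Balancing electrons gives n = 2; the reaction quotient is Q = [Sn²⁺]/[Hg²⁺] = 0.0500.
E = E° − (RT/nF) ln Q = 0.99 − (8.314×288)/(2×96500) × (-2.996) = 0.990 + 0.037 = 1.027 V.

1.03 V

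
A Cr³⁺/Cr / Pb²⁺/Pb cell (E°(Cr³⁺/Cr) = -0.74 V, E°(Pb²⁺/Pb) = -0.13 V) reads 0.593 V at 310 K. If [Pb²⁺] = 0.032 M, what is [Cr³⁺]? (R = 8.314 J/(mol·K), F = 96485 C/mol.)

0.039 M

From the Nernst equation, ln Q = nF(E° − E)/RT = 6×96485×(0.61 − 0.593)/(8.314×310) = 3.818, so Q = 45.5.
With Q = [Cr³⁺]^2/[Pb²⁺]^3 and the known concentrations, [Cr³⁺]^2 in the numerator gives [Cr³⁺] = 0.039 M.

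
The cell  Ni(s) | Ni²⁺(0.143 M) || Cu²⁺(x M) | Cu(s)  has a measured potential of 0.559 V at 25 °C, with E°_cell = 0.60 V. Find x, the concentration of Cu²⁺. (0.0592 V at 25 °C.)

From the Nernst equation, log Q = n(E° − E)/0.0592 = 2(0.60 − 0.559)/0.0592 = 1.385, so Q = 24.3.
With Q = [Ni²⁺]/[Cu²⁺] and the known concentrations, [Cu²⁺] in the denominator gives [Cu²⁺] = 0.0059 M.

0.0059 M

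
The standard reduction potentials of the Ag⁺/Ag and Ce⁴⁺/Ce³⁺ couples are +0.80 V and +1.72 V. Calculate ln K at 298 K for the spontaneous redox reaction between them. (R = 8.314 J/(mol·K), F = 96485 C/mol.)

E°_cell = +1.72 − (+0.80) = 0.92 V, with n = 1 electron transferred.
At equilibrium E = 0, so the Nernst equation gives ln K = nFE°/RT = (1)(96485)(0.92)/((8.314)(298)) = 35.83.

ln K = 35.8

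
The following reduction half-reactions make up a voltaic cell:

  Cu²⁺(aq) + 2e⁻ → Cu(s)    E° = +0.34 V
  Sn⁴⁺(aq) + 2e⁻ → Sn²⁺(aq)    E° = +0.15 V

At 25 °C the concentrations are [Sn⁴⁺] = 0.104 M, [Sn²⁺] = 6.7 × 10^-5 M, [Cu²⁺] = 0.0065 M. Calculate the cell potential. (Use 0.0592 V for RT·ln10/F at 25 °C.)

The Cu²⁺/Cu couple has the higher reduction potential and acts as the cathode, so E°_cell = +0.34 − (+0.15) = 0.19 V.
Balancing electrons gives n = 2; the reaction quotient is Q = [Sn⁴⁺]/([Sn²⁺]·[Cu²⁺]) = 2.39 × 10^5.
At 25 °C, E = E° − (0.0592/n) log Q = 0.19 − (0.0592/2)(5.378) = 0.190 − 0.159 = 0.031 V.

0.031 V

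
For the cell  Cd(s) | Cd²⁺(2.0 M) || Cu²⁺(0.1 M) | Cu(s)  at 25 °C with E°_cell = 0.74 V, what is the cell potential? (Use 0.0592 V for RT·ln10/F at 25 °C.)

0.701 V

Balancing electrons gives n = 2; the reaction quotient is Q = [Cd²⁺]/[Cu²⁺] = 20.0.
At 25 °C, E = E° − (0.0592/n) log Q = 0.74 − (0.0592/2)(1.301) = 0.740 − 0.039 = 0.701 V.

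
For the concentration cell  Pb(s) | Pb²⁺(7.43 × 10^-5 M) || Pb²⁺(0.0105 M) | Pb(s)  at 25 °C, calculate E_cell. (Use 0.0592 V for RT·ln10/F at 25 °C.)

0.064 V

Both half-cells are Pb²⁺/Pb, so E°_cell = 0. The concentrated side is the cathode; the cell reaction moves Pb²⁺ from high to low concentration with n = 2.
Q = [Pb²⁺]_dilute/[Pb²⁺]_conc = 7.43 × 10^-5/0.0105 = 0.00708.
E = 0 − (0.0592/2) log Q = −(0.0592/2)(-2.150) = 0.0636 V.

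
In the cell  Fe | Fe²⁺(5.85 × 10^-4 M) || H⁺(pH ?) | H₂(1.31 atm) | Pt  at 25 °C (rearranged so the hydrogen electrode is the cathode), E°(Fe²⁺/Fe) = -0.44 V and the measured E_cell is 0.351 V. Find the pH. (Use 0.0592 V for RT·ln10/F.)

pH = 3.06

E°_cell = 0.44 V and n = 2.
log Q = n(E° − E)/0.0592 = 2×(0.44 − 0.351)/0.0592 = 3.007.
With Q = [Fe²⁺]·P(H₂) / [H⁺]^2, solving for [H⁺] gives log[H⁺] = -3.061, so pH = 3.06.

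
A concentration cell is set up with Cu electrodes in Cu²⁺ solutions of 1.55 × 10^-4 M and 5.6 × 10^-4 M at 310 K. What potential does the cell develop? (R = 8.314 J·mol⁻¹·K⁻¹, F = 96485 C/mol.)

Both half-cells are Cu²⁺/Cu, so E°_cell = 0. The concentrated side is the cathode; the cell reaction moves Cu²⁺ from high to low concentration with n = 2.
Q = [Cu²⁺]_dilute/[Cu²⁺]_conc = 1.55 × 10^-4/5.6 × 10^-4 = 0.277.
E = 0 − (RT/nF) ln Q = −((8.314×310)/(2×96485))(-1.285) = 0.0172 V.

0.017 V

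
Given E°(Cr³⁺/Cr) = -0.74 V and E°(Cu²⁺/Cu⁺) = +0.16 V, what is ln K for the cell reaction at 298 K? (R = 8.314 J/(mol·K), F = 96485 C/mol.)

ln K = 105.1

E°_cell = +0.16 − (-0.74) = 0.90 V, with n = 3 electrons transferred.
At equilibrium E = 0, so the Nernst equation gives ln K = nFE°/RT = (3)(96485)(0.90)/((8.314)(298)) = 105.15.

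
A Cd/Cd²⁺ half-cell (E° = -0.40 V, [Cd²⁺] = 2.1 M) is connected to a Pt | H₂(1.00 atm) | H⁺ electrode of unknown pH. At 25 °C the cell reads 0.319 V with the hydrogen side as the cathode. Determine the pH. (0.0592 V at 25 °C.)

E°_cell = 0.40 V and n = 2.
log Q = n(E° − E)/0.0592 = 2×(0.40 − 0.319)/0.0592 = 2.736.
With Q = [Cd²⁺]·P(H₂) / [H⁺]^2, solving for [H⁺] gives log[H⁺] = -1.207, so pH = 1.21.

pH = 1.21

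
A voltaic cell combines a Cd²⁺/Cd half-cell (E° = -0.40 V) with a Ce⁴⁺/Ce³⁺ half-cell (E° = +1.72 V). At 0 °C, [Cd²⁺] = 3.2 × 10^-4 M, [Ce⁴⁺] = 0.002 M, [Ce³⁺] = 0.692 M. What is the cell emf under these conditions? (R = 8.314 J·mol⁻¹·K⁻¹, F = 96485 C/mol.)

2.08 V

The Ce⁴⁺/Ce³⁺ couple has the higher reduction potential and acts as the cathode, so E°_cell = +1.72 − (-0.40) = 2.12 V.
Balancing electrons gives n = 2; the reaction quotient is Q = [Cd²⁺]·[Ce³⁺]^2/[Ce⁴⁺]^2 = 38.3.
E = E° − (RT/nF) ln Q = 2.12 − (8.314×273)/(2×96485) × (3.646) = 2.120 − 0.043 = 2.077 V.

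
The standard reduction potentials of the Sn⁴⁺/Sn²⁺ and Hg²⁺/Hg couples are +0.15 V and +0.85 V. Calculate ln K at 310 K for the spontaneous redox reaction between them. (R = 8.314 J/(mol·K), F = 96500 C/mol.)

E°_cell = +0.85 − (+0.15) = 0.70 V, with n = 2 electrons transferred.
At equilibrium E = 0, so the Nernst equation gives ln K = nFE°/RT = (2)(96500)(0.70)/((8.314)(310)) = 52.42.

ln K = 52.4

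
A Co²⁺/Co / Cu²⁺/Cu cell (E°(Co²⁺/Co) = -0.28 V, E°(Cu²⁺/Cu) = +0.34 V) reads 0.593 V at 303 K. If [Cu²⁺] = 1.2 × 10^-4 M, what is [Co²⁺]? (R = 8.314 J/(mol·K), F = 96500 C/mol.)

From the Nernst equation, ln Q = nF(E° − E)/RT = 2×96500×(0.62 − 0.593)/(8.314×303) = 2.069, so Q = 7.91.
With Q = [Co²⁺]/[Cu²⁺] and the known concentrations, [Co²⁺] in the numerator gives [Co²⁺] = 9.5 × 10^-4 M.

9.5 × 10^-4 M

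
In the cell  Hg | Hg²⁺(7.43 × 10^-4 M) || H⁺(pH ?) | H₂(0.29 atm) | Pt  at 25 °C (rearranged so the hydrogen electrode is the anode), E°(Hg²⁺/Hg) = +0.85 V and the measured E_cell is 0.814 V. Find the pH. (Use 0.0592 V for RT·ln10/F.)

E°_cell = 0.85 V and n = 2.
log Q = n(E° − E)/0.0592 = 2×(0.85 − 0.814)/0.0592 = 1.216.
With Q = [H⁺]^2 / ([Hg²⁺]·P(H₂)), solving for [H⁺] gives log[H⁺] = -1.225, so pH = 1.23.

pH = 1.23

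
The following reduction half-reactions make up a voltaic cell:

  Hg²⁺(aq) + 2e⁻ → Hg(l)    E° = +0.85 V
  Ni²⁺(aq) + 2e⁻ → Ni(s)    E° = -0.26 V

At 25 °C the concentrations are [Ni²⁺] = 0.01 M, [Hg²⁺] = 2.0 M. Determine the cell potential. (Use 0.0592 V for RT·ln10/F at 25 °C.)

The Hg²⁺/Hg couple has the higher reduction potential and acts as the cathode, so E°_cell = +0.85 − (-0.26) = 1.11 V.
Balancing electrons gives n = 2; the reaction quotient is Q = [Ni²⁺]/[Hg²⁺] = 0.00500.
At 25 °C, E = E° − (0.0592/n) log Q = 1.11 − (0.0592/2)(-2.301) = 1.110 + 0.068 = 1.178 V.

1.18 V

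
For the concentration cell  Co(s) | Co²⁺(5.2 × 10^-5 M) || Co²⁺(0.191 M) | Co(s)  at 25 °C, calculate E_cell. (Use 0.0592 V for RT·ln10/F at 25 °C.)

Both half-cells are Co²⁺/Co, so E°_cell = 0. The concentrated side is the cathode; the cell reaction moves Co²⁺ from high to low concentration with n = 2.
Q = [Co²⁺]_dilute/[Co²⁺]_conc = 5.2 × 10^-5/0.191 = 2.72 × 10^-4.
E = 0 − (0.0592/2) log Q = −(0.0592/2)(-3.565) = 0.1055 V.

0.11 V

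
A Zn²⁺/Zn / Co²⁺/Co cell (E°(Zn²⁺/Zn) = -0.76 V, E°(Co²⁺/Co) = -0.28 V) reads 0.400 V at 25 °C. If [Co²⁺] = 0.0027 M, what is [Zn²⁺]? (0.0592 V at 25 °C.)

1.4 M

From the Nernst equation, log Q = n(E° − E)/0.0592 = 2(0.48 − 0.400)/0.0592 = 2.703, so Q = 504.
With Q = [Zn²⁺]/[Co²⁺] and the known concentrations, [Zn²⁺] in the numerator gives [Zn²⁺] = 1.4 M.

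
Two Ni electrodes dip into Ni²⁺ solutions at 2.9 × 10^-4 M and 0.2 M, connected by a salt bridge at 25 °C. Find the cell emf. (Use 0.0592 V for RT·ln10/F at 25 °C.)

0.084 V

Both half-cells are Ni²⁺/Ni, so E°_cell = 0. The concentrated side is the cathode; the cell reaction moves Ni²⁺ from high to low concentration with n = 2.
Q = [Ni²⁺]_dilute/[Ni²⁺]_conc = 2.9 × 10^-4/0.2 = 0.00145.
E = 0 − (0.0592/2) log Q = −(0.0592/2)(-2.839) = 0.0840 V.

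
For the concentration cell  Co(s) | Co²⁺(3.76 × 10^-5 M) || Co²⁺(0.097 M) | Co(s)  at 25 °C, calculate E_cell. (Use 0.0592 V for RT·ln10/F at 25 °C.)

0.10 V

Both half-cells are Co²⁺/Co, so E°_cell = 0. The concentrated side is the cathode; the cell reaction moves Co²⁺ from high to low concentration with n = 2.
Q = [Co²⁺]_dilute/[Co²⁺]_conc = 3.76 × 10^-5/0.097 = 3.88 × 10^-4.
E = 0 − (0.0592/2) log Q = −(0.0592/2)(-3.412) = 0.1010 V.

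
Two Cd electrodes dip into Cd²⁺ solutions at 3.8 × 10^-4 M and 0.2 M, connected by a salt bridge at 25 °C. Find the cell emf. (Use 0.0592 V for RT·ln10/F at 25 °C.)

Both half-cells are Cd²⁺/Cd, so E°_cell = 0. The concentrated side is the cathode; the cell reaction moves Cd²⁺ from high to low concentration with n = 2.
Q = [Cd²⁺]_dilute/[Cd²⁺]_conc = 3.8 × 10^-4/0.2 = 0.00190.
E = 0 − (0.0592/2) log Q = −(0.0592/2)(-2.721) = 0.0805 V.

0.081 V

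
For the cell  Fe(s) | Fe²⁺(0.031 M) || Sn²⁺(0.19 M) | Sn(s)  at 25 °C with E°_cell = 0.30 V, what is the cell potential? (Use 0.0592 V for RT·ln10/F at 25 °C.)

Balancing electrons gives n = 2; the reaction quotient is Q = [Fe²⁺]/[Sn²⁺] = 0.163.
At 25 °C, E = E° − (0.0592/n) log Q = 0.30 − (0.0592/2)(-0.787) = 0.300 + 0.023 = 0.323 V.

0.323 V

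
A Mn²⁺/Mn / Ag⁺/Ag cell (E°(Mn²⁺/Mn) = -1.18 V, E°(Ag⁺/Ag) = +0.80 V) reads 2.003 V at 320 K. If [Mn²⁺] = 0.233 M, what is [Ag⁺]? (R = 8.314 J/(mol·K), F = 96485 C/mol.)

From the Nernst equation, ln Q = nF(E° − E)/RT = 2×96485×(1.98 − 2.003)/(8.314×320) = -1.668, so Q = 0.189.
With Q = [Mn²⁺]/[Ag⁺]^2 and the known concentrations, [Ag⁺]^2 in the denominator gives [Ag⁺] = 1.1 M.

1.1 M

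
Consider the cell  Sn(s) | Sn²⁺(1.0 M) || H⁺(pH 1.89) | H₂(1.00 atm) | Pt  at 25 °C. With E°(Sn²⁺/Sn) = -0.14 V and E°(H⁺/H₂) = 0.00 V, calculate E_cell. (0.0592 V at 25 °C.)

The hydrogen couple is the cathode, so E°_cell = 0.14 V; n = 2.
[H⁺] = 10^(−1.89) = 0.013 M, and Q = [Sn²⁺]·P(H₂) / [H⁺]^2 = 6030.
E = E° − (0.0592/2) log Q = 0.14 − (0.0592/2)(3.780) = 0.028 V.

0.028 V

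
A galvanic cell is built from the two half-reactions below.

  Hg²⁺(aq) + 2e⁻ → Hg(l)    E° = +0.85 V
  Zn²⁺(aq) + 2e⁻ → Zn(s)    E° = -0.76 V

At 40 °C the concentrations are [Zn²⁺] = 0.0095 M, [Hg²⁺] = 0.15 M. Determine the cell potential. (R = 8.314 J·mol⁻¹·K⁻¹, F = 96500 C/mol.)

1.65 V

The Hg²⁺/Hg couple has the higher reduction potential and acts as the cathode, so E°_cell = +0.85 − (-0.76) = 1.61 V.
Balancing electrons gives n = 2; the reaction quotient is Q = [Zn²⁺]/[Hg²⁺] = 0.0633.
E = E° − (RT/nF) ln Q = 1.61 − (8.314×313)/(2×96500) × (-2.759) = 1.610 + 0.037 = 1.647 V.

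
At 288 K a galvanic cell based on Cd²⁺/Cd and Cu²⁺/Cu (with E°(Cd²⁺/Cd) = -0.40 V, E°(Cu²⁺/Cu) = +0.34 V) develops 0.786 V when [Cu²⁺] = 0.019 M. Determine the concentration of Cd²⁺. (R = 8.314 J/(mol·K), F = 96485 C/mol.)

From the Nernst equation, ln Q = nF(E° − E)/RT = 2×96485×(0.74 − 0.786)/(8.314×288) = -3.707, so Q = 0.0245.
With Q = [Cd²⁺]/[Cu²⁺] and the known concentrations, [Cd²⁺] in the numerator gives [Cd²⁺] = 4.7 × 10^-4 M.

4.7 × 10^-4 M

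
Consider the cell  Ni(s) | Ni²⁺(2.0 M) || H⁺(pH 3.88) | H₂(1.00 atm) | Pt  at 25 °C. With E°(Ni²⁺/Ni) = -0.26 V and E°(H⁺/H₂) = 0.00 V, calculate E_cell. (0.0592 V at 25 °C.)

The hydrogen couple is the cathode, so E°_cell = 0.26 V; n = 2.
[H⁺] = 10^(−3.88) = 1.3 × 10^-4 M, and Q = [Ni²⁺]·P(H₂) / [H⁺]^2 = 1.15 × 10^8.
E = E° − (0.0592/2) log Q = 0.26 − (0.0592/2)(8.061) = 0.021 V.

0.021 V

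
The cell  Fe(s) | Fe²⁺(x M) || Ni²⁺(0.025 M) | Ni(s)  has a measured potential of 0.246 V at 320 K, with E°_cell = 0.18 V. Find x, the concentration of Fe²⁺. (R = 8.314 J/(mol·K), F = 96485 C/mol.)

From the Nernst equation, ln Q = nF(E° − E)/RT = 2×96485×(0.18 − 0.246)/(8.314×320) = -4.787, so Q = 0.00834.
With Q = [Fe²⁺]/[Ni²⁺] and the known concentrations, [Fe²⁺] in the numerator gives [Fe²⁺] = 2.1 × 10^-4 M.

2.1 × 10^-4 M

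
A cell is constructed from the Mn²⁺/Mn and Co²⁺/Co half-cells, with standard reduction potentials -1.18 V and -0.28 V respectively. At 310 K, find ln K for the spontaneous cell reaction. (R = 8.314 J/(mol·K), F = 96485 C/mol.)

E°_cell = -0.28 − (-1.18) = 0.90 V, with n = 2 electrons transferred.
At equilibrium E = 0, so the Nernst equation gives ln K = nFE°/RT = (2)(96485)(0.90)/((8.314)(310)) = 67.38.

ln K = 67.4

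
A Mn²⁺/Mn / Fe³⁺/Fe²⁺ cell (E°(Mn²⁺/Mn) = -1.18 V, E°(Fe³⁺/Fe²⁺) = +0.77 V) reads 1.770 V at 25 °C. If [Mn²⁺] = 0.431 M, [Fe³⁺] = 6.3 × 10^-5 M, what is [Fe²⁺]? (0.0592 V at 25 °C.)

0.11 M

From the Nernst equation, log Q = n(E° − E)/0.0592 = 2(1.95 − 1.770)/0.0592 = 6.081, so Q = 1.21 × 10^6.
With Q = [Mn²⁺]·[Fe²⁺]^2/[Fe³⁺]^2 and the known concentrations, [Fe²⁺]^2 in the numerator gives [Fe²⁺] = 0.11 M.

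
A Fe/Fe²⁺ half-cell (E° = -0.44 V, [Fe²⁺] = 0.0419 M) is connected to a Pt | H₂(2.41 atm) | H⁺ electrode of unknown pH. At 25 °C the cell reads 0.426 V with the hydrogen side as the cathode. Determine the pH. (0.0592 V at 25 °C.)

pH = 0.73

E°_cell = 0.44 V and n = 2.
log Q = n(E° − E)/0.0592 = 2×(0.44 − 0.426)/0.0592 = 0.473.
With Q = [Fe²⁺]·P(H₂) / [H⁺]^2, solving for [H⁺] gives log[H⁺] = -0.734, so pH = 0.73.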